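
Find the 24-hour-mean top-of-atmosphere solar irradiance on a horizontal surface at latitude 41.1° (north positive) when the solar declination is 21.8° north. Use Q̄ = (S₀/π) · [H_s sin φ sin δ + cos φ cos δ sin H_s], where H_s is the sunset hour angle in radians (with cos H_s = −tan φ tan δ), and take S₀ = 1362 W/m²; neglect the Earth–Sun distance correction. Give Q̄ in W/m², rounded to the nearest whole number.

488 W/m²

The sunset hour angle satisfies cos H_s = −tan φ tan δ = -0.3489, giving H_s = 110.42°. In radians, H_s = 1.9272.
H_s sin φ sin δ = 1.9272 × 0.6574 × 0.3714 = 0.4705.
cos φ cos δ sin H_s = 0.7536 × 0.9285 × 0.9372 = 0.6558.
Q̄ = (1362/π) × (0.4705 + 0.6558) = 433.54 × 1.1263 = 488.30 W/m².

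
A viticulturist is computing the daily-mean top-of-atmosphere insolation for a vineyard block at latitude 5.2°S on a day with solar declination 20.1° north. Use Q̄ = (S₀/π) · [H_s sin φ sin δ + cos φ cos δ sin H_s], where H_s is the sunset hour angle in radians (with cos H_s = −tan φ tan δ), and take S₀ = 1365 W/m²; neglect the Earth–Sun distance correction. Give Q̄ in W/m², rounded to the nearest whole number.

The sunset hour angle satisfies cos H_s = −tan φ tan δ = 0.0333, giving H_s = 88.09°. In radians, H_s = 1.5375.
H_s sin φ sin δ = 1.5375 × -0.0906 × 0.3437 = -0.0479.
cos φ cos δ sin H_s = 0.9959 × 0.9391 × 0.9994 = 0.9347.
Q̄ = (1365/π) × (-0.0479 + 0.9347) = 434.49 × 0.8868 = 385.31 W/m².

385 W/m²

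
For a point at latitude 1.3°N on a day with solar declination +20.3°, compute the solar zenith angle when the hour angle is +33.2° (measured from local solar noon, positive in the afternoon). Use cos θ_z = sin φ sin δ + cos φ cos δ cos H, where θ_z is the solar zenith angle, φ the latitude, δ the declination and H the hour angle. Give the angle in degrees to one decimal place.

cos θ_z = sin φ sin δ + cos φ cos δ cos H = (0.0227)(0.3469) + (0.9997)(0.9379)(0.8368) = 0.7925.
θ_z = arccos(0.7925) = 37.58°.

37.6°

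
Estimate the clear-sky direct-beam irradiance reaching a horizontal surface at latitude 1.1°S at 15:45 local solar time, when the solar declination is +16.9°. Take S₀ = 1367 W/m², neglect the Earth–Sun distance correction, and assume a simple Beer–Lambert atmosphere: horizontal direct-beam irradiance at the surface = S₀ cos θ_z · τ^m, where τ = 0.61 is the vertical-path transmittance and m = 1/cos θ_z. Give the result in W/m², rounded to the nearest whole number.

Hour angle H = 15° × (15.75 − 12) = 56.25°.
cos θ_z = sin φ sin δ + cos φ cos δ cos H = (-0.0192)(0.2907) + (0.9998)(0.9568)(0.5556) = 0.5259.
Air mass m = 1/cos θ_z = 1/0.5259 = 1.902; τ^m = 0.61^1.902 = 0.3906.
Surface direct beam = 1367 × 0.5259 × 0.3906 = 280.80 W/m².

281 W/m²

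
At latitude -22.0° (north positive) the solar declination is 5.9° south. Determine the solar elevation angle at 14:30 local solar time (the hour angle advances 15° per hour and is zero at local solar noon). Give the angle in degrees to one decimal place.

Hour angle H = 15° × (14.5 − 12) = 37.50°.
cos θ_z = sin φ sin δ + cos φ cos δ cos H = (-0.3746)(-0.1028) + (0.9272)(0.9947)(0.7934) = 0.7703.
θ_z = arccos(0.7703) = 39.62°, so the elevation is 90° − 39.62° = 50.38°.

50.4°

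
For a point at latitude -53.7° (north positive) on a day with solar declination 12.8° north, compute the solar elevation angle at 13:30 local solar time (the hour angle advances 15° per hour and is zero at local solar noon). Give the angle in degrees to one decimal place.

Hour angle H = 15° × (13.5 − 12) = 22.50°.
cos θ_z = sin φ sin δ + cos φ cos δ cos H = (-0.8059)(0.2215) + (0.5920)(0.9751)(0.9239) = 0.3548.
θ_z = arccos(0.3548) = 69.22°, so the elevation is 90° − 69.22° = 20.78°.

20.8°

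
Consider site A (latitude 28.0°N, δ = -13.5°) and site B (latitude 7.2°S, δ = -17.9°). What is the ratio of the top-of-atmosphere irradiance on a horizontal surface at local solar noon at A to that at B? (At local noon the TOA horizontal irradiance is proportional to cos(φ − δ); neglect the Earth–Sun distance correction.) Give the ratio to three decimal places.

A: cos θ_z = cos(28.0° − (-13.5°)) = 0.7490.
B: cos θ_z = cos(-7.2° − (-17.9°)) = 0.9826.
Ratio A/B = 0.7490 / 0.9826 = 0.7623.

0.762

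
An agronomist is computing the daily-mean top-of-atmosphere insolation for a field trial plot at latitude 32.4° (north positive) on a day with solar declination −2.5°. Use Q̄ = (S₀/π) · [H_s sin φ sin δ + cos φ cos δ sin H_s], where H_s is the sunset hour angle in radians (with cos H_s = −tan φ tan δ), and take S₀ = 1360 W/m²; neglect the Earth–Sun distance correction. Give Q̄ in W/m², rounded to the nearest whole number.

349 W/m²

cos H_s = −tan(32.4°) · tan(-2.5°) = 0.0277, so H_s = arccos(0.0277) = 88.41°. In radians, H_s = 1.5430.
H_s sin φ sin δ = 1.5430 × 0.5358 × -0.0436 = -0.0360.
cos φ cos δ sin H_s = 0.8443 × 0.9990 × 0.9996 = 0.8431.
Q̄ = (1360/π) × (-0.0360 + 0.8431) = 432.90 × 0.8071 = 349.39 W/m².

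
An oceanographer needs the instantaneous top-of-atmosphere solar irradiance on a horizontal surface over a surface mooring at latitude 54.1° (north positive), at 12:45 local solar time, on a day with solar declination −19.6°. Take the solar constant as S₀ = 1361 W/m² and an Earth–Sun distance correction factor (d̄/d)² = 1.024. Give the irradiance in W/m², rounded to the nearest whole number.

Hour angle H = 15° × (12.75 − 12) = 11.25°.
cos θ_z = sin φ sin δ + cos φ cos δ cos H = (0.8100)(-0.3355) + (0.5864)(0.9421)(0.9808) = 0.2701.
Top-of-atmosphere irradiance = S₀ (d̄/d)² cos θ_z = 1361 × 1.024 × 0.2701 = 376.43 W/m².

376 W/m²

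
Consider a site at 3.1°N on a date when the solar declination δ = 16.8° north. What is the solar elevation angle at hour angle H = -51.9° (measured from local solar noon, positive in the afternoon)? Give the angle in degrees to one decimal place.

37.3°

cos θ_z = sin φ sin δ + cos φ cos δ cos H = (0.0541)(0.2890) + (0.9985)(0.9573)(0.6170) = 0.6054.
θ_z = arccos(0.6054) = 52.74°, so the elevation is 90° − 52.74° = 37.26°.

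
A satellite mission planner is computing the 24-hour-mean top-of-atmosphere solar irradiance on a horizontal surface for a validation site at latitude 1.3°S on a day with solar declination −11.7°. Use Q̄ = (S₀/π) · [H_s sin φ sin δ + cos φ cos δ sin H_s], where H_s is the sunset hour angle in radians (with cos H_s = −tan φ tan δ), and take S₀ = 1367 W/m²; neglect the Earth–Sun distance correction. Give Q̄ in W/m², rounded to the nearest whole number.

429 W/m²

cos H_s = −tan(-1.3°) · tan(-11.7°) = -0.0047, so H_s = arccos(-0.0047) = 90.27°. In radians, H_s = 1.5755.
H_s sin φ sin δ = 1.5755 × -0.0227 × -0.2028 = 0.0073.
cos φ cos δ sin H_s = 0.9997 × 0.9792 × 1.0000 = 0.9789.
Q̄ = (1367/π) × (0.0073 + 0.9789) = 435.13 × 0.9862 = 429.13 W/m².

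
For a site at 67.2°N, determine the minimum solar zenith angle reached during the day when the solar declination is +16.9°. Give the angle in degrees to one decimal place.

50.3°

At local solar noon the hour angle is zero, so the zenith angle is |φ − δ| = |67.2° − (16.9°)| = 50.3°.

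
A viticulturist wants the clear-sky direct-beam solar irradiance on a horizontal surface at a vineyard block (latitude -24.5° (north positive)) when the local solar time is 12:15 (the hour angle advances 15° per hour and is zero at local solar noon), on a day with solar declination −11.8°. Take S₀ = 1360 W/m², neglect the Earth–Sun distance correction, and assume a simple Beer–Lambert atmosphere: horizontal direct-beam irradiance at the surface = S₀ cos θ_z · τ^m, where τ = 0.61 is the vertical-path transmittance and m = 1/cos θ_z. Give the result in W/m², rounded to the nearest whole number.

797 W/m²

Hour angle H = 15° × (12.25 − 12) = 3.75°.
cos θ_z = sin(-24.5°) sin(-11.8°) + cos(-24.5°) cos(-11.8°) cos(3.75°) = 0.0848 + 0.8888 = 0.9736.
Air mass m = 1/cos θ_z = 1/0.9736 = 1.027; τ^m = 0.61^1.027 = 0.6019.
Surface direct beam = 1360 × 0.9736 × 0.6019 = 796.97 W/m².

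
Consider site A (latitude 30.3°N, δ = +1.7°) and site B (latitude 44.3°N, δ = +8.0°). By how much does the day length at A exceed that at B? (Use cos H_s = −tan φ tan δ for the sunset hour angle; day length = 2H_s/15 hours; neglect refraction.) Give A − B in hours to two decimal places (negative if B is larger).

A: H_s = arccos(−tan 30.3° · tan 1.7°) = 90.99°, so 2H_s/15 = 12.1320 h.
B: H_s = arccos(−tan 44.3° · tan 8.0°) = 97.88°, so 2H_s/15 = 13.0507 h.
A − B = 12.1320 − 13.0507 = -0.9187 h.

-0.92 h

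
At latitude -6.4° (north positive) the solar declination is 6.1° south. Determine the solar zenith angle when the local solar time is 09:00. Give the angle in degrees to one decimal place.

44.7°

Hour angle H = 15° × (9 − 12) = -45.00°.
With φ = -6.4°, δ = -6.1°, H = -45.00°: sin φ sin δ = 0.0118, cos φ cos δ cos H = 0.6987, so cos θ_z = 0.7105.
θ_z = arccos(0.7105) = 44.72°.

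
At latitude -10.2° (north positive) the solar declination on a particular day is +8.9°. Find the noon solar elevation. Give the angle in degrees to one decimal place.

70.9°

At local solar noon the hour angle is zero, so the elevation is 90° − |φ − δ| = 90° − |-10.2° − (8.9°)| = 90° − 19.1° = 70.9°.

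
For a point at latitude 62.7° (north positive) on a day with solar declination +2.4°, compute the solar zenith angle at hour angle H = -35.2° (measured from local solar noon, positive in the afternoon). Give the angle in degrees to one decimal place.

65.7°

cos θ_z = sin(62.7°) sin(2.4°) + cos(62.7°) cos(2.4°) cos(-35.20°) = 0.0372 + 0.3745 = 0.4117.
θ_z = arccos(0.4117) = 65.69°.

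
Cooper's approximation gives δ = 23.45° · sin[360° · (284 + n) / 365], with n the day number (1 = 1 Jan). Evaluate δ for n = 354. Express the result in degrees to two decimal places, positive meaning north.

-23.45°

360 × (284 + 354) / 365 = 629.260°; sin(629.260°) = -0.9999.
δ = 23.45 × -0.9999 = -23.448° ≈ -23.45°.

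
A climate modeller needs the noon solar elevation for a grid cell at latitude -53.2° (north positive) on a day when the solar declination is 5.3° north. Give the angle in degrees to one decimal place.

31.5°

At local solar noon the hour angle is zero, so the elevation is 90° − |φ − δ| = 90° − |-53.2° − (5.3°)| = 90° − 58.5° = 31.5°.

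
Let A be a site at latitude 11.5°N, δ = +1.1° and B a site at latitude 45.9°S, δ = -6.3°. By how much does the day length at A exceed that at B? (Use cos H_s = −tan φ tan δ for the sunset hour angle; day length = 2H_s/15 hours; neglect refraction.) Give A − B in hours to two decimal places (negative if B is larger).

-0.84 h

A: H_s = arccos(−tan 11.5° · tan 1.1°) = 90.22°, so 2H_s/15 = 12.0293 h.
B: H_s = arccos(−tan -45.9° · tan -6.3°) = 96.54°, so 2H_s/15 = 12.8720 h.
A − B = 12.0293 − 12.8720 = -0.8427 h.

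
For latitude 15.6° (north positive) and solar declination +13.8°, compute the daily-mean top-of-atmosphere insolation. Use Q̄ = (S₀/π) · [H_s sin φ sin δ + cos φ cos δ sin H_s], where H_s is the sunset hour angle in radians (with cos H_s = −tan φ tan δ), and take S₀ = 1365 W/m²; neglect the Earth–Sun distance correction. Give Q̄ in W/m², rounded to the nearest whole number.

451 W/m²

cos H_s = −tan(15.6°) · tan(13.8°) = -0.0686, so H_s = arccos(-0.0686) = 93.93°. In radians, H_s = 1.6394.
H_s sin φ sin δ = 1.6394 × 0.2689 × 0.2385 = 0.1051.
cos φ cos δ sin H_s = 0.9632 × 0.9711 × 0.9976 = 0.9331.
Q̄ = (1365/π) × (0.1051 + 0.9331) = 434.49 × 1.0382 = 451.09 W/m².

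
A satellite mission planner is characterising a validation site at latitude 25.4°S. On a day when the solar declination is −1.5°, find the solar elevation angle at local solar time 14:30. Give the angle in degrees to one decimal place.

46.7°

Hour angle H = 15° × (14.5 − 12) = 37.50°.
cos θ_z = sin(-25.4°) sin(-1.5°) + cos(-25.4°) cos(-1.5°) cos(37.50°) = 0.0112 + 0.7164 = 0.7276.
θ_z = arccos(0.7276) = 43.31°, so the elevation is 90° − 43.31° = 46.69°.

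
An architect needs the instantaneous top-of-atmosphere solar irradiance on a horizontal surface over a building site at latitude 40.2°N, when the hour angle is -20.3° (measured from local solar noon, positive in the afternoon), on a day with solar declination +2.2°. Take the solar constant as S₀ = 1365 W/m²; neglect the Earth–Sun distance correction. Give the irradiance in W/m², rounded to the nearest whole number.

cos θ_z = sin(40.2°) sin(2.2°) + cos(40.2°) cos(2.2°) cos(-20.30°) = 0.0248 + 0.7158 = 0.7406.
Top-of-atmosphere irradiance = S₀ cos θ_z = 1365 × 0.7406 = 1010.92 W/m².

1011 W/m²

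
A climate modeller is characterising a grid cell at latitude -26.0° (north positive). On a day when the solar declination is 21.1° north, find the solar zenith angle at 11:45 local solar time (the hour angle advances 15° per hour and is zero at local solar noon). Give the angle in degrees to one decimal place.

Hour angle H = 15° × (11.75 − 12) = -3.75°.
With φ = -26.0°, δ = 21.1°, H = -3.75°: sin φ sin δ = -0.1578, cos φ cos δ cos H = 0.8367, so cos θ_z = 0.6789.
θ_z = arccos(0.6789) = 47.24°.

47.2°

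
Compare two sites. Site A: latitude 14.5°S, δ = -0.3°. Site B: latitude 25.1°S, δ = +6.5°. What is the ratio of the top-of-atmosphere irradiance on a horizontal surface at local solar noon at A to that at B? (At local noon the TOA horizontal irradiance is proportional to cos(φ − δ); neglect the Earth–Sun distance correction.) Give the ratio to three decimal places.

1.138

A: cos θ_z = cos(-14.5° − (-0.3°)) = 0.9694.
B: cos θ_z = cos(-25.1° − (6.5°)) = 0.8517.
Ratio A/B = 0.9694 / 0.8517 = 1.1382.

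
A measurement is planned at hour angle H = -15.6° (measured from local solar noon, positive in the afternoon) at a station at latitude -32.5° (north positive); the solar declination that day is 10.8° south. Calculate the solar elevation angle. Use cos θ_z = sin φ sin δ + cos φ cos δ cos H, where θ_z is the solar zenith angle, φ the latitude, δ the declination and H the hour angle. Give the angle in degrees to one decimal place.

cos θ_z = sin φ sin δ + cos φ cos δ cos H = (-0.5373)(-0.1874) + (0.8434)(0.9823)(0.9632) = 0.8987.
θ_z = arccos(0.8987) = 26.01°, so the elevation is 90° − 26.01° = 63.99°.

64.0°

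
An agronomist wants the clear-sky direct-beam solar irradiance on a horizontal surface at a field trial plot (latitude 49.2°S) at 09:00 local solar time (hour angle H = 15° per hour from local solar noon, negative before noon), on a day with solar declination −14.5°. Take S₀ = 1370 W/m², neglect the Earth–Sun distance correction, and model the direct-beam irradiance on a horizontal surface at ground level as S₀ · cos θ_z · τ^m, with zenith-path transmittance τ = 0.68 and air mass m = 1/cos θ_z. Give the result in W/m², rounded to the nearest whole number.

476 W/m²

Hour angle H = 15° × (9 − 12) = -45.00°.
cos θ_z = sin φ sin δ + cos φ cos δ cos H = (-0.7570)(-0.2504) + (0.6534)(0.9681)(0.7071) = 0.6368.
Air mass m = 1/cos θ_z = 1/0.6368 = 1.570; τ^m = 0.68^1.570 = 0.5458.
Surface direct beam = 1370 × 0.6368 × 0.5458 = 476.16 W/m².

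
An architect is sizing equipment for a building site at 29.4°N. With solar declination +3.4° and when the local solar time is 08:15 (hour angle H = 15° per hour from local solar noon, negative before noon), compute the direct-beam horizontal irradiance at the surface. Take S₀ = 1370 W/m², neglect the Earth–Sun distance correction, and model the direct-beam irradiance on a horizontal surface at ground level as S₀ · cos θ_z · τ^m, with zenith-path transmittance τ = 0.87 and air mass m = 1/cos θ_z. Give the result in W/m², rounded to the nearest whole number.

Hour angle H = 15° × (8.25 − 12) = -56.25°.
cos θ_z = sin φ sin δ + cos φ cos δ cos H = (0.4909)(0.0593) + (0.8712)(0.9982)(0.5556) = 0.5123.
Air mass m = 1/cos θ_z = 1/0.5123 = 1.952; τ^m = 0.87^1.952 = 0.7620.
Surface direct beam = 1370 × 0.5123 × 0.7620 = 534.81 W/m².

535 W/m²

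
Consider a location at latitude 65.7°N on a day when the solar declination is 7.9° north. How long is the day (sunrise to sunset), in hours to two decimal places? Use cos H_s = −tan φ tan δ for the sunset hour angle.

14.39 hours

The sunset hour angle satisfies cos H_s = −tan φ tan δ = -0.3073, giving H_s = 107.90°.
Day length = 2 H_s / 15° h⁻¹ = 215.80° / 15 = 14.387 h.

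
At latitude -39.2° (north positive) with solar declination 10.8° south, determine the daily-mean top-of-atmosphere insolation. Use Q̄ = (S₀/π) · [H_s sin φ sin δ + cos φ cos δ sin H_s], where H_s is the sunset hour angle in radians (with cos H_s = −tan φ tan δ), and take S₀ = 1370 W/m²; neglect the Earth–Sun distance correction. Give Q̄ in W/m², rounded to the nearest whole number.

−tan φ tan δ = −(-0.8156)(-0.1908) = -0.1556; H_s = arccos(-0.1556) = 98.95°. In radians, H_s = 1.7270.
H_s sin φ sin δ = 1.7270 × -0.6320 × -0.1874 = 0.2045.
cos φ cos δ sin H_s = 0.7749 × 0.9823 × 0.9878 = 0.7519.
Q̄ = (1370/π) × (0.2045 + 0.7519) = 436.08 × 0.9564 = 417.07 W/m².

417 W/m²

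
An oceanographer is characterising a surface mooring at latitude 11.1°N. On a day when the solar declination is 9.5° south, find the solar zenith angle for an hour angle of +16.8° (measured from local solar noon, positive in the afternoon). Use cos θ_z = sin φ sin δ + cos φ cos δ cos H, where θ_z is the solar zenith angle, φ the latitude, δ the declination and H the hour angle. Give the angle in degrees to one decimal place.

26.5°

cos θ_z = sin φ sin δ + cos φ cos δ cos H = (0.1925)(-0.1650) + (0.9813)(0.9863)(0.9573) = 0.8948.
θ_z = arccos(0.8948) = 26.52°.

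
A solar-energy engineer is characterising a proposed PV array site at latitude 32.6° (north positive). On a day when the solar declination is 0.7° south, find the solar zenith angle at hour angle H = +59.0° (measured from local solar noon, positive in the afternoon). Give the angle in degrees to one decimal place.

64.7°

With φ = 32.6°, δ = -0.7°, H = 59.00°: sin φ sin δ = -0.0066, cos φ cos δ cos H = 0.4339, so cos θ_z = 0.4273.
θ_z = arccos(0.4273) = 64.70°.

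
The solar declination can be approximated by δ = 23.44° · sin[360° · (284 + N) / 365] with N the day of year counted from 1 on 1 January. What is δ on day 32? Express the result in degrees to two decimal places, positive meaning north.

-17.51°

360 × (284 + 32) / 365 = 311.671°; sin(311.671°) = -0.7470.
δ = 23.44 × -0.7470 = -17.510° ≈ -17.51°.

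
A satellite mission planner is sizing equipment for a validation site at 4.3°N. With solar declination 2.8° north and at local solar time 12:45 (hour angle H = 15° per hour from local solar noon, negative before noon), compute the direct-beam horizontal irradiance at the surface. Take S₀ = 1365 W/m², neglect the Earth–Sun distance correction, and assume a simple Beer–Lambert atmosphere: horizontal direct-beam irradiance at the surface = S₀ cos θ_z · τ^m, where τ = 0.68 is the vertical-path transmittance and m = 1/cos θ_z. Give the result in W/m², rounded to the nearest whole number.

Hour angle H = 15° × (12.75 − 12) = 11.25°.
cos θ_z = sin φ sin δ + cos φ cos δ cos H = (0.0750)(0.0488) + (0.9972)(0.9988)(0.9808) = 0.9805.
Air mass m = 1/cos θ_z = 1/0.9805 = 1.020; τ^m = 0.68^1.020 = 0.6748.
Surface direct beam = 1365 × 0.9805 × 0.6748 = 903.14 W/m².

903 W/m²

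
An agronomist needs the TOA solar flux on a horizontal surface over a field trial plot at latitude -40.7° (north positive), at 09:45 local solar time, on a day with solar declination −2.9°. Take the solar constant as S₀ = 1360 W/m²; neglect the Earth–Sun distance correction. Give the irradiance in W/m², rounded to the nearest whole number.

Hour angle H = 15° × (9.75 − 12) = -33.75°.
cos θ_z = sin(-40.7°) sin(-2.9°) + cos(-40.7°) cos(-2.9°) cos(-33.75°) = 0.0330 + 0.6296 = 0.6626.
Top-of-atmosphere irradiance = S₀ cos θ_z = 1360 × 0.6626 = 901.14 W/m².

901 W/m²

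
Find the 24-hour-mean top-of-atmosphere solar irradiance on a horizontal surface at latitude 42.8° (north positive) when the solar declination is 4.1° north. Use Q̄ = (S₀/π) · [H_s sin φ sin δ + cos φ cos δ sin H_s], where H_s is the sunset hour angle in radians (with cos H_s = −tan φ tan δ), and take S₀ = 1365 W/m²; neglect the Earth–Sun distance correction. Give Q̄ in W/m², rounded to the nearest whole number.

The sunset hour angle satisfies cos H_s = −tan φ tan δ = -0.0664, giving H_s = 93.81°. In radians, H_s = 1.6373.
H_s sin φ sin δ = 1.6373 × 0.6794 × 0.0715 = 0.0795.
cos φ cos δ sin H_s = 0.7337 × 0.9974 × 0.9978 = 0.7302.
Q̄ = (1365/π) × (0.0795 + 0.7302) = 434.49 × 0.8097 = 351.81 W/m².

352 W/m²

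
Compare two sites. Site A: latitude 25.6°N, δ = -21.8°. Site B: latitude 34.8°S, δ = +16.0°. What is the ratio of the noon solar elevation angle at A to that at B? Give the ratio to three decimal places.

1.087

A: 90° − |25.6 − (-21.8)| = 42.60°.
B: 90° − |-34.8 − (16.0)| = 39.20°.
Ratio A/B = 42.6000 / 39.2000 = 1.0867.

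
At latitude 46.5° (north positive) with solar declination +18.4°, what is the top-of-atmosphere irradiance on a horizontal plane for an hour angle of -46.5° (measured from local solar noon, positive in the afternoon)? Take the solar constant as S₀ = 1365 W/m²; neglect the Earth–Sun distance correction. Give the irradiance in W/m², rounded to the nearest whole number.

cos θ_z = sin φ sin δ + cos φ cos δ cos H = (0.7254)(0.3156) + (0.6884)(0.9489)(0.6884) = 0.6786.
Top-of-atmosphere irradiance = S₀ cos θ_z = 1365 × 0.6786 = 926.29 W/m².

926 W/m²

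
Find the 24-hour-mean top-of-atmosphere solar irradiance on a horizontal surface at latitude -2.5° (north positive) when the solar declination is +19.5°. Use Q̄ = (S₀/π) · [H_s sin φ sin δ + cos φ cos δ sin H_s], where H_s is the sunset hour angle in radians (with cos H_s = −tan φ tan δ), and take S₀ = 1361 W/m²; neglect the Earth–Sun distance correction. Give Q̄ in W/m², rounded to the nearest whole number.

−tan φ tan δ = −(-0.0437)(0.3541) = 0.0155; H_s = arccos(0.0155) = 89.11°. In radians, H_s = 1.5553.
H_s sin φ sin δ = 1.5553 × -0.0436 × 0.3338 = -0.0226.
cos φ cos δ sin H_s = 0.9990 × 0.9426 × 0.9999 = 0.9416.
Q̄ = (1361/π) × (-0.0226 + 0.9416) = 433.22 × 0.9190 = 398.13 W/m².

398 W/m²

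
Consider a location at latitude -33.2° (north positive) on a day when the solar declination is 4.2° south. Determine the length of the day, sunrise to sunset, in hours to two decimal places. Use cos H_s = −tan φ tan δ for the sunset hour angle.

12.37 hours

The sunset hour angle satisfies cos H_s = −tan φ tan δ = -0.0481, giving H_s = 92.76°.
Day length = 2 H_s / 15° h⁻¹ = 185.52° / 15 = 12.368 h.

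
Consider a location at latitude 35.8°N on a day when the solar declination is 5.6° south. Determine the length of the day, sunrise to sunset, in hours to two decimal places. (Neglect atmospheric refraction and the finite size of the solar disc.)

11.46 hours

cos H_s = −tan(35.8°) · tan(-5.6°) = 0.0707, so H_s = arccos(0.0707) = 85.95°.
Day length = 2 H_s / 15° h⁻¹ = 171.90° / 15 = 11.460 h.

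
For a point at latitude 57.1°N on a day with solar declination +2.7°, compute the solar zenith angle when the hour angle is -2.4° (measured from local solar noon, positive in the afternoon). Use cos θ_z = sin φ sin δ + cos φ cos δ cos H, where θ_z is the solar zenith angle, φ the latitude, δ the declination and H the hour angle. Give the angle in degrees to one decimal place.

cos θ_z = sin(57.1°) sin(2.7°) + cos(57.1°) cos(2.7°) cos(-2.40°) = 0.0396 + 0.5421 = 0.5817.
θ_z = arccos(0.5817) = 54.43°.

54.4°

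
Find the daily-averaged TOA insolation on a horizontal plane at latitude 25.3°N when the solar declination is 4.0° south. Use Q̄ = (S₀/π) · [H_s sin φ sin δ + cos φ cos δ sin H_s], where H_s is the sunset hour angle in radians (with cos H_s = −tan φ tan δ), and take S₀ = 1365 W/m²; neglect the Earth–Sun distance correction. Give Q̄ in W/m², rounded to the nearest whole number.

cos H_s = −tan(25.3°) · tan(-4.0°) = 0.0331, so H_s = arccos(0.0331) = 88.10°. In radians, H_s = 1.5376.
H_s sin φ sin δ = 1.5376 × 0.4274 × -0.0698 = -0.0459.
cos φ cos δ sin H_s = 0.9041 × 0.9976 × 0.9994 = 0.9014.
Q̄ = (1365/π) × (-0.0459 + 0.9014) = 434.49 × 0.8555 = 371.71 W/m².

372 W/m²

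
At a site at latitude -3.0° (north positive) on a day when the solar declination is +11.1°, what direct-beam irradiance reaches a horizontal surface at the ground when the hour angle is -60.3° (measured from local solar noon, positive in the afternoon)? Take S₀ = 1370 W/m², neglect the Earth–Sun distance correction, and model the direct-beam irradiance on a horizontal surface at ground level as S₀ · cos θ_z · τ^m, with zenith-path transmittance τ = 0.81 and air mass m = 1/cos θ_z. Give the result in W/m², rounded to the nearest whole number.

418 W/m²

With φ = -3.0°, δ = 11.1°, H = -60.30°: sin φ sin δ = -0.0101, cos φ cos δ cos H = 0.4855, so cos θ_z = 0.4754.
Air mass m = 1/cos θ_z = 1/0.4754 = 2.103; τ^m = 0.81^2.103 = 0.6420.
Surface direct beam = 1370 × 0.4754 × 0.6420 = 418.13 W/m².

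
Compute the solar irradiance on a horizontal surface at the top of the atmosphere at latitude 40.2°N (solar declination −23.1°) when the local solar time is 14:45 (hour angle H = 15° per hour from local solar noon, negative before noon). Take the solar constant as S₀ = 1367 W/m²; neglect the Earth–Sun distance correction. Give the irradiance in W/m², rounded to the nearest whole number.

Hour angle H = 15° × (14.75 − 12) = 41.25°.
With φ = 40.2°, δ = -23.1°, H = 41.25°: sin φ sin δ = -0.2532, cos φ cos δ cos H = 0.5282, so cos θ_z = 0.2750.
Top-of-atmosphere irradiance = S₀ cos θ_z = 1367 × 0.2750 = 375.93 W/m².

376 W/m²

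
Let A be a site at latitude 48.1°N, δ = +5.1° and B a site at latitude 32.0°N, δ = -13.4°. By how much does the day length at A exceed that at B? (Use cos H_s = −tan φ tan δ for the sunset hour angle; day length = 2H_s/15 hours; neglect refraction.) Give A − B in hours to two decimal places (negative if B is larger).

A: H_s = arccos(−tan 48.1° · tan 5.1°) = 95.71°, so 2H_s/15 = 12.7613 h.
B: H_s = arccos(−tan 32.0° · tan -13.4°) = 81.44°, so 2H_s/15 = 10.8587 h.
A − B = 12.7613 − 10.8587 = 1.9026 h.

+1.90 h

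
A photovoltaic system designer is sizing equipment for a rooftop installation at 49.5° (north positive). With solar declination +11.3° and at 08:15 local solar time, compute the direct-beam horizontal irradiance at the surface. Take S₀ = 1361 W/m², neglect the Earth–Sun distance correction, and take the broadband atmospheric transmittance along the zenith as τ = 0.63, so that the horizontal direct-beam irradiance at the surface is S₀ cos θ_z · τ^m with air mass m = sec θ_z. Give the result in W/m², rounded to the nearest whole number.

273 W/m²

Hour angle H = 15° × (8.25 − 12) = -56.25°.
cos θ_z = sin(49.5°) sin(11.3°) + cos(49.5°) cos(11.3°) cos(-56.25°) = 0.1490 + 0.3538 = 0.5028.
Air mass m = 1/cos θ_z = 1/0.5028 = 1.989; τ^m = 0.63^1.989 = 0.3989.
Surface direct beam = 1361 × 0.5028 × 0.3989 = 272.97 W/m².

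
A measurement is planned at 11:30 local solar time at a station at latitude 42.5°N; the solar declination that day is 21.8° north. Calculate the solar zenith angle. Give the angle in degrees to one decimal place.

Hour angle H = 15° × (11.5 − 12) = -7.50°.
cos θ_z = sin(42.5°) sin(21.8°) + cos(42.5°) cos(21.8°) cos(-7.50°) = 0.2509 + 0.6787 = 0.9296.
θ_z = arccos(0.9296) = 21.63°.

21.6°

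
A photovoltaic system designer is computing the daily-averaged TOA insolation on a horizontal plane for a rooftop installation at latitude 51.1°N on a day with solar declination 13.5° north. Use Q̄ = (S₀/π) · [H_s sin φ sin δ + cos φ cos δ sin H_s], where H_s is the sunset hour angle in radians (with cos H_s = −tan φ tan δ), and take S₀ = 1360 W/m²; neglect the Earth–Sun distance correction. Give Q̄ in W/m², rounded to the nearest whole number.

400 W/m²

−tan φ tan δ = −(1.2393)(0.2401) = -0.2976; H_s = arccos(-0.2976) = 107.31°. In radians, H_s = 1.8729.
H_s sin φ sin δ = 1.8729 × 0.7782 × 0.2334 = 0.3402.
cos φ cos δ sin H_s = 0.6280 × 0.9724 × 0.9547 = 0.5830.
Q̄ = (1360/π) × (0.3402 + 0.5830) = 432.90 × 0.9232 = 399.65 W/m².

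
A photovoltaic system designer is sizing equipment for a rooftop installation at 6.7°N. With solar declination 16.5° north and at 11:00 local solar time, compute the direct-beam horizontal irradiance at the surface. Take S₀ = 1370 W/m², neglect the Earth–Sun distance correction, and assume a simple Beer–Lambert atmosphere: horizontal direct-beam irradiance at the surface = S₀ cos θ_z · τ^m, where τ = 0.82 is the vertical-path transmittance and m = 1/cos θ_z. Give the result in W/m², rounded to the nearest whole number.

Hour angle H = 15° × (11 − 12) = -15.00°.
cos θ_z = sin(6.7°) sin(16.5°) + cos(6.7°) cos(16.5°) cos(-15.00°) = 0.0331 + 0.9198 = 0.9529.
Air mass m = 1/cos θ_z = 1/0.9529 = 1.049; τ^m = 0.82^1.049 = 0.8121.
Surface direct beam = 1370 × 0.9529 × 0.8121 = 1060.17 W/m².

1060 W/m²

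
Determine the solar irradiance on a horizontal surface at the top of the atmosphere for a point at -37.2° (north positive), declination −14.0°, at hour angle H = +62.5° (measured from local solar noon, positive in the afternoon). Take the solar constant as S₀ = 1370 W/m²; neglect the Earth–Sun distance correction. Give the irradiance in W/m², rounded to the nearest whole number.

cos θ_z = sin(-37.2°) sin(-14.0°) + cos(-37.2°) cos(-14.0°) cos(62.50°) = 0.1463 + 0.3569 = 0.5032.
Top-of-atmosphere irradiance = S₀ cos θ_z = 1370 × 0.5032 = 689.38 W/m².

689 W/m²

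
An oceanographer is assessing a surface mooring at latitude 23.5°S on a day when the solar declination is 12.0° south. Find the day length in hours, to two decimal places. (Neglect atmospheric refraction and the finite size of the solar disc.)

12.71 hours

−tan φ tan δ = −(-0.4348)(-0.2126) = -0.0924; H_s = arccos(-0.0924) = 95.30°.
Day length = 2 H_s / 15° h⁻¹ = 190.60° / 15 = 12.707 h.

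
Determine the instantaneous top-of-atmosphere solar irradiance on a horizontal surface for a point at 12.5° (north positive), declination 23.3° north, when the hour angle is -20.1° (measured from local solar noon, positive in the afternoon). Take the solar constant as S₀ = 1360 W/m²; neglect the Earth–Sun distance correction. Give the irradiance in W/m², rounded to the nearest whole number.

With φ = 12.5°, δ = 23.3°, H = -20.10°: sin φ sin δ = 0.0856, cos φ cos δ cos H = 0.8421, so cos θ_z = 0.9277.
Top-of-atmosphere irradiance = S₀ cos θ_z = 1360 × 0.9277 = 1261.67 W/m².

1262 W/m²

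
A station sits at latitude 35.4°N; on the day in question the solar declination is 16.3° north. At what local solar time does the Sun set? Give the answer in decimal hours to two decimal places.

−tan φ tan δ = −(0.7107)(0.2924) = -0.2078; H_s = arccos(-0.2078) = 101.99°.
Sunset is at 12 + H_s/15 = 12 + 6.799 = 18.799 h local solar time.

18.80 h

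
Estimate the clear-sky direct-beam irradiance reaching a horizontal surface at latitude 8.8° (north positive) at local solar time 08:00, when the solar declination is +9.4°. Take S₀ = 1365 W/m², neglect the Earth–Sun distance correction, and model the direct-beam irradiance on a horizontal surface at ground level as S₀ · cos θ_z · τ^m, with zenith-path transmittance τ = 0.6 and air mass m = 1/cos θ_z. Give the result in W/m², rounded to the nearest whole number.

Hour angle H = 15° × (8 − 12) = -60.00°.
With φ = 8.8°, δ = 9.4°, H = -60.00°: sin φ sin δ = 0.0250, cos φ cos δ cos H = 0.4875, so cos θ_z = 0.5125.
Air mass m = 1/cos θ_z = 1/0.5125 = 1.951; τ^m = 0.6^1.951 = 0.3691.
Surface direct beam = 1365 × 0.5125 × 0.3691 = 258.21 W/m².

258 W/m²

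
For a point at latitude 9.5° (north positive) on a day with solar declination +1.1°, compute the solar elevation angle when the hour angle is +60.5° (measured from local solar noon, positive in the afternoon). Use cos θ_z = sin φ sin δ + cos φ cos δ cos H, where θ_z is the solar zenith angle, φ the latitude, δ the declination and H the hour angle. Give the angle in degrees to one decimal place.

cos θ_z = sin φ sin δ + cos φ cos δ cos H = (0.1650)(0.0192) + (0.9863)(0.9998)(0.4924) = 0.4887.
θ_z = arccos(0.4887) = 60.74°, so the elevation is 90° − 60.74° = 29.26°.

29.3°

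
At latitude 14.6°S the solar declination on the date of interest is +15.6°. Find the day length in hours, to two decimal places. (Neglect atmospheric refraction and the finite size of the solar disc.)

11.44 hours

cos H_s = −tan(-14.6°) · tan(15.6°) = 0.0727, so H_s = arccos(0.0727) = 85.83°.
Day length = 2 H_s / 15° h⁻¹ = 171.66° / 15 = 11.444 h.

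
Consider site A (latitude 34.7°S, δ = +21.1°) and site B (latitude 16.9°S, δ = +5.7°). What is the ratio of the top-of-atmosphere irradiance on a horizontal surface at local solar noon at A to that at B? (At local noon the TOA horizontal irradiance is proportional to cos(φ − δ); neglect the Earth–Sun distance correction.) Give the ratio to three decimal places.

0.609

A: cos θ_z = cos(-34.7° − (21.1°)) = 0.5621.
B: cos θ_z = cos(-16.9° − (5.7°)) = 0.9232.
Ratio A/B = 0.5621 / 0.9232 = 0.6089.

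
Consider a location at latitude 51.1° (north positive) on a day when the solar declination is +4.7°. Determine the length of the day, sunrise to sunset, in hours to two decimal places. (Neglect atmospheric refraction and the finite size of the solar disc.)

The sunset hour angle satisfies cos H_s = −tan φ tan δ = -0.1019, giving H_s = 95.85°.
Day length = 2 H_s / 15° h⁻¹ = 191.70° / 15 = 12.780 h.

12.78 hours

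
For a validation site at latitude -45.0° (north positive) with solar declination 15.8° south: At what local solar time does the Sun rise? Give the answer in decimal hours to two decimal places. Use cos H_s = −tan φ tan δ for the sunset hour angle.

4.90 h

−tan φ tan δ = −(-1.0000)(-0.2830) = -0.2830; H_s = arccos(-0.2830) = 106.44°.
Sunrise is at 12 − H_s/15 = 12 − 7.096 = 4.904 h local solar time.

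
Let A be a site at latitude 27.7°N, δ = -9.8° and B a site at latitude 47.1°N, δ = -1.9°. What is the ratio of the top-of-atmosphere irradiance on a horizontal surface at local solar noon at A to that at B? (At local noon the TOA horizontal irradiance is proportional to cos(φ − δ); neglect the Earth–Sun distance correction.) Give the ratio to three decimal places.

A: cos θ_z = cos(27.7° − (-9.8°)) = 0.7934.
B: cos θ_z = cos(47.1° − (-1.9°)) = 0.6561.
Ratio A/B = 0.7934 / 0.6561 = 1.2093.

1.209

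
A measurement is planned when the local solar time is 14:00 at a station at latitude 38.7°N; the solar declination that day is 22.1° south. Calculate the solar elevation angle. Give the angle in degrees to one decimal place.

Hour angle H = 15° × (14 − 12) = 30.00°.
With φ = 38.7°, δ = -22.1°, H = 30.00°: sin φ sin δ = -0.2352, cos φ cos δ cos H = 0.6262, so cos θ_z = 0.3910.
θ_z = arccos(0.3910) = 66.98°, so the elevation is 90° − 66.98° = 23.02°.

23.0°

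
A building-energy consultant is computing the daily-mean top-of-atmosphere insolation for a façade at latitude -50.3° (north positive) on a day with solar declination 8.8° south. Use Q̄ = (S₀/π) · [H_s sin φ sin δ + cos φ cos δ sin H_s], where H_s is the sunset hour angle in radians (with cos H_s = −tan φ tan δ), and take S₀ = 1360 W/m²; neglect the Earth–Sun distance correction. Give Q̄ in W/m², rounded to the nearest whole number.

−tan φ tan δ = −(-1.2045)(-0.1548) = -0.1865; H_s = arccos(-0.1865) = 100.75°. In radians, H_s = 1.7584.
H_s sin φ sin δ = 1.7584 × -0.7694 × -0.1530 = 0.2070.
cos φ cos δ sin H_s = 0.6388 × 0.9882 × 0.9825 = 0.6202.
Q̄ = (1360/π) × (0.2070 + 0.6202) = 432.90 × 0.8272 = 358.09 W/m².

358 W/m²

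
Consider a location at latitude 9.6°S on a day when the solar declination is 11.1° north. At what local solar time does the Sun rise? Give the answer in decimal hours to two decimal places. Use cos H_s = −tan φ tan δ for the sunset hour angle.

The sunset hour angle satisfies cos H_s = −tan φ tan δ = 0.0332, giving H_s = 88.10°.
Sunrise is at 12 − H_s/15 = 12 − 5.873 = 6.127 h local solar time.

6.13 h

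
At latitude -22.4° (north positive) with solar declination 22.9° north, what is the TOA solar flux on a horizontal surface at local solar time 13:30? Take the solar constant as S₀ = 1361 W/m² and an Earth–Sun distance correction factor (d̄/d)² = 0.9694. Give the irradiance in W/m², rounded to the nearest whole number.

842 W/m²

Hour angle H = 15° × (13.5 − 12) = 22.50°.
With φ = -22.4°, δ = 22.9°, H = 22.50°: sin φ sin δ = -0.1483, cos φ cos δ cos H = 0.7868, so cos θ_z = 0.6385.
Top-of-atmosphere irradiance = S₀ (d̄/d)² cos θ_z = 1361 × 0.9694 × 0.6385 = 842.41 W/m².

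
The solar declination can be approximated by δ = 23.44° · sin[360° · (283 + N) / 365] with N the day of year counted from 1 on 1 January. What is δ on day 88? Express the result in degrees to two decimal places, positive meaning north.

360 × (283 + 88) / 365 = 365.918°; sin(365.918°) = 0.1031.
δ = 23.44 × 0.1031 = 2.417° ≈ +2.42°.

+2.42°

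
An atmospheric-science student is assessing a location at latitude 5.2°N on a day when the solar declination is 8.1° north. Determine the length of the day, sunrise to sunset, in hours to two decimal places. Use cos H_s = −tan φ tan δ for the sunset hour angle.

12.10 hours

The sunset hour angle satisfies cos H_s = −tan φ tan δ = -0.0130, giving H_s = 90.74°.
Day length = 2 H_s / 15° h⁻¹ = 181.48° / 15 = 12.099 h.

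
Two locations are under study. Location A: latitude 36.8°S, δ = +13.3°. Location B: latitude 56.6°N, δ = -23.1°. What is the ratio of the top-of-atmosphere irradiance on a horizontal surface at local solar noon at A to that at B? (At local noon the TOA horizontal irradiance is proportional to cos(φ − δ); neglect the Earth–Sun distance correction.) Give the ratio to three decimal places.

A: cos θ_z = cos(-36.8° − (13.3°)) = 0.6414.
B: cos θ_z = cos(56.6° − (-23.1°)) = 0.1788.
Ratio A/B = 0.6414 / 0.1788 = 3.5872.

3.587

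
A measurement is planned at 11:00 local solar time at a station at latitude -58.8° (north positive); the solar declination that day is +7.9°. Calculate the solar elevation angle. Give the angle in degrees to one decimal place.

Hour angle H = 15° × (11 − 12) = -15.00°.
cos θ_z = sin φ sin δ + cos φ cos δ cos H = (-0.8554)(0.1374) + (0.5180)(0.9905)(0.9659) = 0.3781.
θ_z = arccos(0.3781) = 67.78°, so the elevation is 90° − 67.78° = 22.22°.

22.2°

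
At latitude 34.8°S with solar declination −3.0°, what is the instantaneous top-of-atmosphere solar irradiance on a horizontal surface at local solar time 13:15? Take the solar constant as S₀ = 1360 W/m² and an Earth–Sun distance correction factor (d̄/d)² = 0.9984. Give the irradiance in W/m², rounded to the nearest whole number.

1095 W/m²

Hour angle H = 15° × (13.25 − 12) = 18.75°.
cos θ_z = sin(-34.8°) sin(-3.0°) + cos(-34.8°) cos(-3.0°) cos(18.75°) = 0.0299 + 0.7765 = 0.8064.
Top-of-atmosphere irradiance = S₀ (d̄/d)² cos θ_z = 1360 × 0.9984 × 0.8064 = 1094.95 W/m².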